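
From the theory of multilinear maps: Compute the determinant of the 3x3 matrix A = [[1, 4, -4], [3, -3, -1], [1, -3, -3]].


Expanding along the first row, det(A) = a11*M_11 - a12*M_12 + a13*M_13, where M_1j is the (1,j) minor.
Minor M_11 = -3*-3 - -1*-3 = 6
Minor M_12 = 3*-3 - -1*1 = -8
Minor M_13 = 3*-3 - -3*1 = -6
det = 1*(6) - 4*(-8) + -4*(-6)
    = 6 - -32 + 24
    = 62

62


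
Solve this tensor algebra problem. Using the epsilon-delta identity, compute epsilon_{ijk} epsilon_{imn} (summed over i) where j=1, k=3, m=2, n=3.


Using the identity: epsilon_{ijk} epsilon_{imn} = delta_{jm} delta_{kn} - delta_{jn} delta_{km}.
delta_{12} = 0
delta_{33} = 1
delta_{13} = 0
delta_{32} = 0
Result = 0 * 1 - 0 * 0 = 0 - 0 = 0

0


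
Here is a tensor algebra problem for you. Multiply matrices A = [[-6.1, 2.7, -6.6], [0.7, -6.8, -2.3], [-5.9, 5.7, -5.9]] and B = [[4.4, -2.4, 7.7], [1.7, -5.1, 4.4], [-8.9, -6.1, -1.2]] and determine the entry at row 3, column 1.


(AB)_{ij} = sum_k A_{ik} B_{kj}.
For i=3, j=1:
A_{31} * B_{11} = -5.9 * 4.4 = -25.96
A_{32} * B_{21} = 5.7 * 1.7 = 9.69
A_{33} * B_{31} = -5.9 * -8.9 = 52.51
Sum = -25.96 + 9.69 + 52.51 = 36.24

36.24


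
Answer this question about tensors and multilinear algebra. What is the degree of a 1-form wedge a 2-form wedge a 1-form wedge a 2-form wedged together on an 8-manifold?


The degree of a wedge product is the sum of the degrees of the individual forms.
Degrees: 1, 2, 1, 2
Total degree = 1 + 2 + 1 + 2 = 6

6


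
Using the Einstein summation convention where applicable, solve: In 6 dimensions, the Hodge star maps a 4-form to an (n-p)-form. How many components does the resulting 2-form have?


The Hodge dual of a p-form on an n-dimensional manifold is an (n-p)-form.
n = 6, p = 4, so dual degree = 6 - 4 = 2
The number of components is C(n, n-p) = C(6, 2) = 15

15


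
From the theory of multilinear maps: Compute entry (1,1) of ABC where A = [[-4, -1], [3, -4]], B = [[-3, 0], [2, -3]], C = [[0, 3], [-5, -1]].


(ABC)_{11} = sum_m (AB)_{1m} C_{m1}. First compute row 1 of AB.
(AB)_{11} = -4*-3 + -1*2 = 10
(AB)_{12} = -4*0 + -1*-3 = 3
Now contract with column 1 of C:
(AB)_{11} * C_{11} = 10 * 0 = 0
(AB)_{12} * C_{21} = 3 * -5 = -15
(ABC)_{11} = 0 + -15 = -15

-15


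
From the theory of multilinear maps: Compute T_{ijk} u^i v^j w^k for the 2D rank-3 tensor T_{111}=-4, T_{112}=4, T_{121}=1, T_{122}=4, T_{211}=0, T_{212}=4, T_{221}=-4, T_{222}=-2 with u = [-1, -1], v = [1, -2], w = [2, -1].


S = sum over i,j,k of T_{ijk} u_i v_j w_k. Expanding all 8 terms:
T_{111}*u_1*v_1*w_1 = -4*-1*1*2 = 8  (running total: 8)
T_{112}*u_1*v_1*w_2 = 4*-1*1*-1 = 4  (running total: 12)
T_{121}*u_1*v_2*w_1 = 1*-1*-2*2 = 4  (running total: 16)
T_{122}*u_1*v_2*w_2 = 4*-1*-2*-1 = -8  (running total: 8)
T_{211}*u_2*v_1*w_1 = 0*-1*1*2 = 0  (running total: 8)
T_{212}*u_2*v_1*w_2 = 4*-1*1*-1 = 4  (running total: 12)
T_{221}*u_2*v_2*w_1 = -4*-1*-2*2 = -16  (running total: -4)
T_{222}*u_2*v_2*w_2 = -2*-1*-2*-1 = 4  (running total: 0)
S = 0

0


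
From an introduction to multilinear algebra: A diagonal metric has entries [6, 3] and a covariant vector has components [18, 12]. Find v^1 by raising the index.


To raise an index with a diagonal metric: v^i = v_i / g_{ii}.
For index 1: v_1 = 18, g_{11} = 6
v^1 = 18 / 6 = 3

3


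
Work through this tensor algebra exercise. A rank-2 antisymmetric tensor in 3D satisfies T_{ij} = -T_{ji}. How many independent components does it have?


An antisymmetric rank-2 tensor satisfies A_{ij} = -A_{ji}, so diagonal entries are zero.
The independent components are the upper-triangular entries: C(n, 2) = n(n-1)/2.
n = 3
C(3, 2) = 3 * 2 / 2 = 6 / 2 = 3

3


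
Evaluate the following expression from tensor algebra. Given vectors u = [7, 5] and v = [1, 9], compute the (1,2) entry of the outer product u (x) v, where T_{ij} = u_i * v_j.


The outer product entry T_{ij} = u_i * v_j.
We need i=1, j=2.
u_1 = 7, v_2 = 9
T_{1,2} = 7 * 9 = 63

63


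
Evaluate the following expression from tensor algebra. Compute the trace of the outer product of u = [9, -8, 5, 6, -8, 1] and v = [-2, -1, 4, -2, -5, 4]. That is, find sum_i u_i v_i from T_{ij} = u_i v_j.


The outer product gives T_{ij} = u_i v_j.
The trace (contraction) is Tr(T) = sum_i T_{ii} = sum_i u_i v_i.
Diagonal entries:
T_{11} = u_1 * v_1 = 9 * -2 = -18
T_{22} = u_2 * v_2 = -8 * -1 = 8
T_{33} = u_3 * v_3 = 5 * 4 = 20
T_{44} = u_4 * v_4 = 6 * -2 = -12
T_{55} = u_5 * v_5 = -8 * -5 = 40
T_{66} = u_6 * v_6 = 1 * 4 = 4
Tr(T) = -18 + 8 + 20 + -12 + 40 + 4 = 42

42


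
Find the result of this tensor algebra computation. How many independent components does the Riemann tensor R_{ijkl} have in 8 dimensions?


The Riemann tensor in d dimensions has d^2(d^2 - 1)/12 independent components.
d = 8, so d^2 = 64
d^2 - 1 = 63
d^2(d^2 - 1) = 64 * 63 = 4032
Divide by 12: 4032 / 12 = 336

336


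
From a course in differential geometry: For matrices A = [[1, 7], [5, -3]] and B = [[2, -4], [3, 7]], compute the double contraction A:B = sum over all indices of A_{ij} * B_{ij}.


A:B = sum over all i,j of A_{ij} * B_{ij}.
Row 1: 1*2=2, 7*-4=-28 => row sum = -26
Row 2: 5*3=15, -3*7=-21 => row sum = -6
Total = -26 + -6 = -32

-32


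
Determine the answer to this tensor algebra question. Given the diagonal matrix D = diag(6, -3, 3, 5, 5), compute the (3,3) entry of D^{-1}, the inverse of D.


For a diagonal matrix, the inverse has entries (D^{-1})_{ii} = 1/d_{ii}.
The diagonal entries are: d_{11} = 6, d_{22} = -3, d_{33} = 3, d_{44} = 5, d_{55} = 5
We need (D^{-1})_{33} = 1/d_{33} = 1/3 = 1/3

1/3


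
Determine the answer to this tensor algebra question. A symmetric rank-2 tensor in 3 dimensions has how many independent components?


A symmetric rank-2 tensor in d dimensions has d(d+1)/2 independent components.
d = 3
d(d+1)/2 = 3 * 4 / 2 = 12 / 2 = 6

6


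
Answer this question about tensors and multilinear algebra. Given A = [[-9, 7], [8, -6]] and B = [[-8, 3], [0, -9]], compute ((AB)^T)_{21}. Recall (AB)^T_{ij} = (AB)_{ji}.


(AB)^T_{ij} = (AB)_{ji} = sum_k A_{jk} B_{ki}.
For i=2, j=1 we need (AB)_{12}:
A_{11} * B_{12} = -9 * 3 = -27
A_{12} * B_{22} = 7 * -9 = -63
Sum = -27 + -63 = -90

-90


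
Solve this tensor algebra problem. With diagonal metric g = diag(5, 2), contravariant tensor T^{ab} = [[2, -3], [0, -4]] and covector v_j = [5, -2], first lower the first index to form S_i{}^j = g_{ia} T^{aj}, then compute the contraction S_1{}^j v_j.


Step 1: lower the first index. For a diagonal metric, g_{ia} T^{aj} = g_{ii} T^{ij} (no sum on i).
g_{11} = 5
S_1{}^1 = 5 * T^{11} = 5 * 2 = 10
S_1{}^2 = 5 * T^{12} = 5 * -3 = -15
Step 2: contract S_1{}^j with v_j.
S_1{}^1 * v_1 = 10 * 5 = 50
S_1{}^2 * v_2 = -15 * -2 = 30
Result = 50 + 30 = 80

80


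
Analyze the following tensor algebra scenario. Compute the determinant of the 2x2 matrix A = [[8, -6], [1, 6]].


For a 2x2 matrix [[a, b], [c, d]], det = a*d - b*c.
a = 8, b = -6, c = 1, d = 6
a*d = 8 * 6 = 48
b*c = -6 * 1 = -6
det = 48 - -6 = 54

54


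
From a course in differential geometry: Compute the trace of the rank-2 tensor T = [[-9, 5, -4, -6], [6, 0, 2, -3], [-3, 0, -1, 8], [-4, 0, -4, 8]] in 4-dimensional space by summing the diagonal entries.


The contraction (trace) of a rank-2 tensor is the sum of its diagonal elements.
Diagonal entries: A[1,1] = -9, A[2,2] = 0, A[3,3] = -1, A[4,4] = 8
Tr(A) = -9 + 0 + -1 + 8 = -2

-2


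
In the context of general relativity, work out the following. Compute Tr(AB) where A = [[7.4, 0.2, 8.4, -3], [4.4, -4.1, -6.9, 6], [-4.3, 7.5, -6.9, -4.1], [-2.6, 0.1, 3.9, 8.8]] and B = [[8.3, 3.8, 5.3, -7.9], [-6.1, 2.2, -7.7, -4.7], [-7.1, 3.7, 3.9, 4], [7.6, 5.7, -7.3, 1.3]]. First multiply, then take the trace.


Tr(AB) = sum_i (AB)_{ii} where (AB)_{ii} = sum_k A_{ik} B_{ki}.
(AB)_{11} = 7.4*8.3 + 0.2*-6.1 + 8.4*-7.1 + -3*7.6 = -22.24
(AB)_{22} = 4.4*3.8 + -4.1*2.2 + -6.9*3.7 + 6*5.7 = 16.37
(AB)_{33} = -4.3*5.3 + 7.5*-7.7 + -6.9*3.9 + -4.1*-7.3 = -77.52
(AB)_{44} = -2.6*-7.9 + 0.1*-4.7 + 3.9*4 + 8.8*1.3 = 47.11
Tr(AB) = -22.24 + 16.37 + -77.52 + 47.11 = -36.28

-36.28


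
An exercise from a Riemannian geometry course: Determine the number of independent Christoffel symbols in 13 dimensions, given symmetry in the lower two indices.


Christoffel symbols Gamma^k_{ij} are symmetric in i,j, so there are d * d(d+1)/2 independent symbols.
d = 13
d(d+1)/2 = 13 * 14 / 2 = 91
Total = 13 * 91 = 1183

1183


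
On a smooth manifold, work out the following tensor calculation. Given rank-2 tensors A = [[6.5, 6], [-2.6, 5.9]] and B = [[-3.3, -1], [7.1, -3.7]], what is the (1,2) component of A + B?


Tensor addition is component-wise: (A + B)_{ij} = A_{ij} + B_{ij}.
A_{12} = 6
B_{12} = -1
(A + B)_{12} = 6 + -1 = 5

5


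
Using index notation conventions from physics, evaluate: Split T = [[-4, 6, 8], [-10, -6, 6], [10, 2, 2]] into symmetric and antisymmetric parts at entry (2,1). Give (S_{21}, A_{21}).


T_{21} = -10
T_{12} = 6
S_{21} = (-10 + 6)/2 = -4/2 = -2
A_{21} = (-10 - 6)/2 = -16/2 = -8
Check: S + A = -2 + -8 = -10 = T_{21}.

(-2, -8)


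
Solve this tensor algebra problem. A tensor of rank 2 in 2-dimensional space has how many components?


The number of components of a rank-r tensor in d dimensions is d^r.
Here d = 2 and r = 2.
2^2 = 4

4


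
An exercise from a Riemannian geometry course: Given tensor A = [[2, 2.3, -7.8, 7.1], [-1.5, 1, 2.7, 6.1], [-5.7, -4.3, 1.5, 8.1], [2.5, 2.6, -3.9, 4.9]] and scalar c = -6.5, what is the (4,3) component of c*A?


Scalar multiplication: (cA)_{ij} = c * A_{ij}.
c = -6.5
A_{43} = -3.9
(cA)_{43} = -6.5 * -3.9 = 25.35

25.35


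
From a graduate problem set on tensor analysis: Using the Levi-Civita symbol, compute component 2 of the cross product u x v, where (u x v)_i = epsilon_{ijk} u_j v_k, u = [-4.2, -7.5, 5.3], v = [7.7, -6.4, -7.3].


(u x v)_2 = sum_{j,k} epsilon_{2jk} u_j v_k. Only permutations of (1,2,3) contribute; the two non-zero terms are:
eps_{213} u_1 v_3 = -1 * -4.2 * -7.3 = -30.66
eps_{231} u_3 v_1 = 1 * 5.3 * 7.7 = 40.81
(u x v)_2 = 10.15

10.15


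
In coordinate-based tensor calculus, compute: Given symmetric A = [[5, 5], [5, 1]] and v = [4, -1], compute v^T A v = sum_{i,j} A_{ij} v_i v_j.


First compute Av:
(Av)_1 = 5*4 + 5*-1 = 15
(Av)_2 = 5*4 + 1*-1 = 19
Av = [15, 19]
Then v^T (Av) = 4*15 + -1*19
= 60 + -19 = 41

41


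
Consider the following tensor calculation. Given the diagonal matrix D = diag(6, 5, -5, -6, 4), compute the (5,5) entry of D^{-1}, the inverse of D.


For a diagonal matrix, the inverse has entries (D^{-1})_{ii} = 1/d_{ii}.
The diagonal entries are: d_{11} = 6, d_{22} = 5, d_{33} = -5, d_{44} = -6, d_{55} = 4
We need (D^{-1})_{55} = 1/d_{55} = 1/4 = 1/4

1/4


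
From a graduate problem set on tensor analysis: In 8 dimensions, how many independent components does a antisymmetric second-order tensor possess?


A antisymmetric rank-2 tensor in d dimensions has d(d-1)/2 independent components.
d = 8
d(d-1)/2 = 8 * 7 / 2 = 56 / 2 = 28

28


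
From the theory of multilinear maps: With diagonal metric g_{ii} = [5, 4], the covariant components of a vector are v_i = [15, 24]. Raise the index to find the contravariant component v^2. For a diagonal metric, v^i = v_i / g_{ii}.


To raise an index with a diagonal metric: v^i = v_i / g_{ii}.
For index 2: v_2 = 24, g_{22} = 4
v^2 = 24 / 4 = 6

6


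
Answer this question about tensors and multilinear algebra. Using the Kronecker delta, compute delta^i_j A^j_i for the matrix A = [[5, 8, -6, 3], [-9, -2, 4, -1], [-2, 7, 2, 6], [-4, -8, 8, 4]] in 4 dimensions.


The contraction (trace) of a rank-2 tensor is the sum of its diagonal elements.
Diagonal entries: A[1,1] = 5, A[2,2] = -2, A[3,3] = 2, A[4,4] = 4
Tr(A) = 5 + -2 + 2 + 4 = 9

9


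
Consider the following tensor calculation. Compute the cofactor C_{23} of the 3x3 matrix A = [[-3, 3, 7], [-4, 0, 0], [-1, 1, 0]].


To find cofactor C_{23}, delete row 2 and column 3.
The resulting 2x2 submatrix is: [[-3, 3], [-1, 1]]
Minor M_{23} = -3*1 - 3*-1
  = -3 - -3 = 0
Sign = (-1)^(2+3) = (-1)^5 = -1
Cofactor C_{23} = -1 * 0 = 0

0


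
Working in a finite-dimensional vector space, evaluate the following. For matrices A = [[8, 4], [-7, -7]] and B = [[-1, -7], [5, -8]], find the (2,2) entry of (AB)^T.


(AB)^T_{ij} = (AB)_{ji} = sum_k A_{jk} B_{ki}.
For i=2, j=2 we need (AB)_{22}:
A_{21} * B_{12} = -7 * -7 = 49
A_{22} * B_{22} = -7 * -8 = 56
Sum = 49 + 56 = 105

105


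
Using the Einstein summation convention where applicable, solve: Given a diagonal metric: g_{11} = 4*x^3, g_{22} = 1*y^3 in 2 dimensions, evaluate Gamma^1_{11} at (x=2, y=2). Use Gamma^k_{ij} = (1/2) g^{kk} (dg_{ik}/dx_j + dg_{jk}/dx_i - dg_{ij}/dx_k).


For a diagonal metric, Gamma^k_{ij} = (1/2) g^{kk} (dg_{ik}/dx_j + dg_{jk}/dx_i - dg_{ij}/dx_k).
The metric is diagonal, so g_{ab} = 0 for a != b.
At the given point: g_{11} = 32, g_{22} = 8
g^{11} = 1/32
dg_{11}/dx_1 = dg_{11}/dx_1 = 48
dg_{11}/dx_1 = dg_{11}/dx_1 = 48
dg_{11}/dx_1 = dg_{11}/dx_1 = 48
Numerator = 48 + 48 - 48 = 48
Gamma^1_{11} = 48 / (2 * 32) = 3/4

3/4


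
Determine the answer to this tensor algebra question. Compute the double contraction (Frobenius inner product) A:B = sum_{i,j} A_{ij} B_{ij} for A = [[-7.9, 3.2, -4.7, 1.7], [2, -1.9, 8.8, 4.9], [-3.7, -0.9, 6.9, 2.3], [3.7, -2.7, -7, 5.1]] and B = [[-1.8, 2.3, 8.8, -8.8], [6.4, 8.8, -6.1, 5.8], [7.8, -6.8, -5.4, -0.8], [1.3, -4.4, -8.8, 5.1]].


A:B = sum over all i,j of A_{ij} * B_{ij}.
Row 1: -7.9*-1.8=14.22, 3.2*2.3=7.36, -4.7*8.8=-41.36, 1.7*-8.8=-14.96 => row sum = -34.74
Row 2: 2*6.4=12.8, -1.9*8.8=-16.72, 8.8*-6.1=-53.68, 4.9*5.8=28.42 => row sum = -29.18
Row 3: -3.7*7.8=-28.86, -0.9*-6.8=6.12, 6.9*-5.4=-37.26, 2.3*-0.8=-1.84 => row sum = -61.84
Row 4: 3.7*1.3=4.81, -2.7*-4.4=11.88, -7*-8.8=61.6, 5.1*5.1=26.01 => row sum = 104.3
Total = -34.74 + -29.18 + -61.84 + 104.3 = -21.46

-21.46


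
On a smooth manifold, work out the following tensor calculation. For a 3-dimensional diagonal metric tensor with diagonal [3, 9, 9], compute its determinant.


For a diagonal metric, the determinant is the product of diagonal entries.
Diagonal entries: 3, 9, 9
det(g) = 3 * 9 * 9 = 243

243


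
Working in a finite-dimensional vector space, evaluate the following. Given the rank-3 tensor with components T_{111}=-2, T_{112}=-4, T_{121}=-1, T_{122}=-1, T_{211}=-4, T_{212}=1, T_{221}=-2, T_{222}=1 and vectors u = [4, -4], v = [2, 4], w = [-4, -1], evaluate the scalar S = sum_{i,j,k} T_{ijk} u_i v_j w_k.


S = sum over i,j,k of T_{ijk} u_i v_j w_k. Expanding all 8 terms:
T_{111}*u_1*v_1*w_1 = -2*4*2*-4 = 64  (running total: 64)
T_{112}*u_1*v_1*w_2 = -4*4*2*-1 = 32  (running total: 96)
T_{121}*u_1*v_2*w_1 = -1*4*4*-4 = 64  (running total: 160)
T_{122}*u_1*v_2*w_2 = -1*4*4*-1 = 16  (running total: 176)
T_{211}*u_2*v_1*w_1 = -4*-4*2*-4 = -128  (running total: 48)
T_{212}*u_2*v_1*w_2 = 1*-4*2*-1 = 8  (running total: 56)
T_{221}*u_2*v_2*w_1 = -2*-4*4*-4 = -128  (running total: -72)
T_{222}*u_2*v_2*w_2 = 1*-4*4*-1 = 16  (running total: -56)
S = -56

-56


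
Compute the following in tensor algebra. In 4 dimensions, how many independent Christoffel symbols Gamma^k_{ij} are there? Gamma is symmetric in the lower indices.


Christoffel symbols Gamma^k_{ij} are symmetric in i,j, so there are d * d(d+1)/2 independent symbols.
d = 4
d(d+1)/2 = 4 * 5 / 2 = 10
Total = 4 * 10 = 40

40


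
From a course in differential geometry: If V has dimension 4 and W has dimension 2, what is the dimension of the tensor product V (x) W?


The dimension of a tensor product is the product of dimensions.
dim(V) = 4, dim(W) = 2
dim(V (x) W) = 4 * 2 = 8

8


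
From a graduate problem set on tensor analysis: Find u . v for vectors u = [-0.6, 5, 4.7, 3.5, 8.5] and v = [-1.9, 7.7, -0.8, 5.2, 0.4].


The inner product u . v = sum of u_i * v_i.
Term-by-term: -0.6 * -1.9, 5 * 7.7, 4.7 * -0.8, 3.5 * 5.2, 8.5 * 0.4
Products: 1.14, 38.5, -3.76, 18.2, 3.4
Sum = 1.14 + 38.5 + -3.76 + 18.2 + 3.4 = 57.48

57.48


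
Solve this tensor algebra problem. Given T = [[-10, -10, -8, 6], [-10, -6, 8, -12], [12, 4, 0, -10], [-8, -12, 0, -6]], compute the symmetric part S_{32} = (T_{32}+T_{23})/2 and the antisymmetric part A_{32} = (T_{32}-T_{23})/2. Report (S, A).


T_{32} = 4
T_{23} = 8
S_{32} = (4 + 8)/2 = 12/2 = 6
A_{32} = (4 - 8)/2 = -4/2 = -2
Check: S + A = 6 + -2 = 4 = T_{32}.

(6, -2)


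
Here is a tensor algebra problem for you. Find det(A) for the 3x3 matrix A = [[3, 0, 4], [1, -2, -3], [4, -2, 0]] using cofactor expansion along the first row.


Expanding along the first row, det(A) = a11*M_11 - a12*M_12 + a13*M_13, where M_1j is the (1,j) minor.
Minor M_11 = -2*0 - -3*-2 = -6
Minor M_12 = 1*0 - -3*4 = 12
Minor M_13 = 1*-2 - -2*4 = 6
det = 3*(-6) - 0*(12) + 4*(6)
    = -18 - 0 + 24
    = 6

6


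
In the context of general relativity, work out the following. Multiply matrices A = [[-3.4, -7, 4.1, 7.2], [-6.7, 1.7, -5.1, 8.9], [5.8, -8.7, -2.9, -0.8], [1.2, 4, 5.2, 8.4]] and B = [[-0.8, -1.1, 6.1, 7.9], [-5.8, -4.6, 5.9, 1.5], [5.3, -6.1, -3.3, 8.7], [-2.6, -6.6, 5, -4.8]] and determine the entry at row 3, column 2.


(AB)_{ij} = sum_k A_{ik} B_{kj}.
For i=3, j=2:
A_{31} * B_{12} = 5.8 * -1.1 = -6.38
A_{32} * B_{22} = -8.7 * -4.6 = 40.02
A_{33} * B_{32} = -2.9 * -6.1 = 17.69
A_{34} * B_{42} = -0.8 * -6.6 = 5.28
Sum = -6.38 + 40.02 + 17.69 + 5.28 = 56.61

56.61


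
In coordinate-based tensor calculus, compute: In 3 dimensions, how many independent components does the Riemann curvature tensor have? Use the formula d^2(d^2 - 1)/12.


The Riemann tensor in d dimensions has d^2(d^2 - 1)/12 independent components.
d = 3, so d^2 = 9
d^2 - 1 = 8
d^2(d^2 - 1) = 9 * 8 = 72
Divide by 12: 72 / 12 = 6

6


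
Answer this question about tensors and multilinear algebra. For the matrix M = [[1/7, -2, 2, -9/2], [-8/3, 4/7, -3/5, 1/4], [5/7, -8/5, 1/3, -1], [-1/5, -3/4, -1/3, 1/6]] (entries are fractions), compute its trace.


The trace is the sum of diagonal entries.
Diagonal: M[1,1] = 1/7, M[2,2] = 4/7, M[3,3] = 1/3, M[4,4] = 1/6
Tr(M) = 1/7 + 4/7 + 1/3 + 1/6
Computing step by step:
After adding M[1,1]: 1/7
After adding M[2,2]: 5/7
After adding M[3,3]: 22/21
After adding M[4,4]: 17/14
Tr(M) = 17/14

17/14


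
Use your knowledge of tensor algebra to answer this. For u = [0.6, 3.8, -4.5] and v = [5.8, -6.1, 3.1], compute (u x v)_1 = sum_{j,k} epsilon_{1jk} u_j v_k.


(u x v)_1 = sum_{j,k} epsilon_{1jk} u_j v_k. Only permutations of (1,2,3) contribute; the two non-zero terms are:
eps_{123} u_2 v_3 = 1 * 3.8 * 3.1 = 11.78
eps_{132} u_3 v_2 = -1 * -4.5 * -6.1 = -27.45
(u x v)_1 = -15.67

-15.67


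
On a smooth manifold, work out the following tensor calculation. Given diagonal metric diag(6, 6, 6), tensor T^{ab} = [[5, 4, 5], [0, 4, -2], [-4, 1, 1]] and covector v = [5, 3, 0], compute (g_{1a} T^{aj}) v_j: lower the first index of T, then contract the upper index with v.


Step 1: lower the first index. For a diagonal metric, g_{ia} T^{aj} = g_{ii} T^{ij} (no sum on i).
g_{11} = 6
S_1{}^1 = 6 * T^{11} = 6 * 5 = 30
S_1{}^2 = 6 * T^{12} = 6 * 4 = 24
S_1{}^3 = 6 * T^{13} = 6 * 5 = 30
Step 2: contract S_1{}^j with v_j.
S_1{}^1 * v_1 = 30 * 5 = 150
S_1{}^2 * v_2 = 24 * 3 = 72
S_1{}^3 * v_3 = 30 * 0 = 0
Result = 150 + 72 + 0 = 222

222


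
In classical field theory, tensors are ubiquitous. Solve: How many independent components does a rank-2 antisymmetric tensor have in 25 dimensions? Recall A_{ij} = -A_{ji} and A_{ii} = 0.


An antisymmetric rank-2 tensor satisfies A_{ij} = -A_{ji}, so diagonal entries are zero.
The independent components are the upper-triangular entries: C(n, 2) = n(n-1)/2.
n = 25
C(25, 2) = 25 * 24 / 2 = 600 / 2 = 300

300


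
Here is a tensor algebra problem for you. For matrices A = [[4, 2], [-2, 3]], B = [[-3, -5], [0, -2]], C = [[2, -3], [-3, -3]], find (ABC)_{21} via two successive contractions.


(ABC)_{21} = sum_m (AB)_{2m} C_{m1}. First compute row 2 of AB.
(AB)_{21} = -2*-3 + 3*0 = 6
(AB)_{22} = -2*-5 + 3*-2 = 4
Now contract with column 1 of C:
(AB)_{21} * C_{11} = 6 * 2 = 12
(AB)_{22} * C_{21} = 4 * -3 = -12
(ABC)_{21} = 12 + -12 = 0

0


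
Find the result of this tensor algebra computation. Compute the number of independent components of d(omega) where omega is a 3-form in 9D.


The exterior derivative of a p-form is a (p+1)-form.
Its number of independent components is C(n, p+1).
n = 9, p+1 = 4
C(9, 4) = 126

126


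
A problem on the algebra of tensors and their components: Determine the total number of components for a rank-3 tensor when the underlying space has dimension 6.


The number of components of a rank-r tensor in d dimensions is d^r.
Here d = 6 and r = 3.
6^3 = 216

216


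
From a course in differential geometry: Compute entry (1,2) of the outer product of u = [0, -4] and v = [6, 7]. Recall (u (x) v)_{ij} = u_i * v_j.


The outer product entry T_{ij} = u_i * v_j.
We need i=1, j=2.
u_1 = 0, v_2 = 7
T_{1,2} = 0 * 7 = 0

0


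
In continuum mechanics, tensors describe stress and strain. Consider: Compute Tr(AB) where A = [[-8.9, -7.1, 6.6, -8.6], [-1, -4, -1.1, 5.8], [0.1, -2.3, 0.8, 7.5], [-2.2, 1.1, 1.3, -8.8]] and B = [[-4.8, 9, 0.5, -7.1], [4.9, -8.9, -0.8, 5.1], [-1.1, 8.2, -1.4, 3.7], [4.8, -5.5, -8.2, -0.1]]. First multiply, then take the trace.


Tr(AB) = sum_i (AB)_{ii} where (AB)_{ii} = sum_k A_{ik} B_{ki}.
(AB)_{11} = -8.9*-4.8 + -7.1*4.9 + 6.6*-1.1 + -8.6*4.8 = -40.61
(AB)_{22} = -1*9 + -4*-8.9 + -1.1*8.2 + 5.8*-5.5 = -14.32
(AB)_{33} = 0.1*0.5 + -2.3*-0.8 + 0.8*-1.4 + 7.5*-8.2 = -60.73
(AB)_{44} = -2.2*-7.1 + 1.1*5.1 + 1.3*3.7 + -8.8*-0.1 = 26.92
Tr(AB) = -40.61 + -14.32 + -60.73 + 26.92 = -88.74

-88.74


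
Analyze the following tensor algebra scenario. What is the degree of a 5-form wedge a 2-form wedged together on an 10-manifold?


The degree of a wedge product is the sum of the degrees of the individual forms.
Degrees: 5, 2
Total degree = 5 + 2 = 7

7


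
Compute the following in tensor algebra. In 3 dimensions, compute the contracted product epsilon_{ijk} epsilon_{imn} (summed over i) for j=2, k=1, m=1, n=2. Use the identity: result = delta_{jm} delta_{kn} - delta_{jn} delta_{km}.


Using the identity: epsilon_{ijk} epsilon_{imn} = delta_{jm} delta_{kn} - delta_{jn} delta_{km}.
delta_{21} = 0
delta_{12} = 0
delta_{22} = 1
delta_{11} = 1
Result = 0 * 0 - 1 * 1 = 0 - 1 = -1

-1


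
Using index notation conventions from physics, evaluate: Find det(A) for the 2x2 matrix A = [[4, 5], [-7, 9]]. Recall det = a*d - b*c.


For a 2x2 matrix [[a, b], [c, d]], det = a*d - b*c.
a = 4, b = 5, c = -7, d = 9
a*d = 4 * 9 = 36
b*c = 5 * -7 = -35
det = 36 - -35 = 71

71


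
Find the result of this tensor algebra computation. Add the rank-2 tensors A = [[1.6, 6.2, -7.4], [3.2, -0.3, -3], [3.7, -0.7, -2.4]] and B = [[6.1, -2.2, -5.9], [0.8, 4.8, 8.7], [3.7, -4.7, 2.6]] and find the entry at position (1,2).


Tensor addition is component-wise: (A + B)_{ij} = A_{ij} + B_{ij}.
A_{12} = 6.2
B_{12} = -2.2
(A + B)_{12} = 6.2 + -2.2 = 4

4


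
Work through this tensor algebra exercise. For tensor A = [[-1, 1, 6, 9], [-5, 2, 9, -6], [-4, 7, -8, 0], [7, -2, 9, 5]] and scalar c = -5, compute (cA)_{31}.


Scalar multiplication: (cA)_{ij} = c * A_{ij}.
c = -5
A_{31} = -4
(cA)_{31} = -5 * -4 = 20

20


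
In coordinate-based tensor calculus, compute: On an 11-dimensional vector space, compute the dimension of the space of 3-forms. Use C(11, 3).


The dimension of the space of p-forms on an n-dimensional space is C(n, p).
n = 11, p = 3
C(11, 3) = 11! / (3! * 8!) = 165

165


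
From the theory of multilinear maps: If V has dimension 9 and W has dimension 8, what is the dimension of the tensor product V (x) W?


The dimension of a tensor product is the product of dimensions.
dim(V) = 9, dim(W) = 8
dim(V (x) W) = 9 * 8 = 72

72


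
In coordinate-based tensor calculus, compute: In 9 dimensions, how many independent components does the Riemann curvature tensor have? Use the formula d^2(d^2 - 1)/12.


The Riemann tensor in d dimensions has d^2(d^2 - 1)/12 independent components.
d = 9, so d^2 = 81
d^2 - 1 = 80
d^2(d^2 - 1) = 81 * 80 = 6480
Divide by 12: 6480 / 12 = 540

540


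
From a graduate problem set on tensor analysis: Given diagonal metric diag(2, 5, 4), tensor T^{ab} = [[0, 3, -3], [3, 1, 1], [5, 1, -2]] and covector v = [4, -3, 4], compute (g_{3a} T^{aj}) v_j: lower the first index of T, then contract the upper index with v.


Step 1: lower the first index. For a diagonal metric, g_{ia} T^{aj} = g_{ii} T^{ij} (no sum on i).
g_{33} = 4
S_3{}^1 = 4 * T^{31} = 4 * 5 = 20
S_3{}^2 = 4 * T^{32} = 4 * 1 = 4
S_3{}^3 = 4 * T^{33} = 4 * -2 = -8
Step 2: contract S_3{}^j with v_j.
S_3{}^1 * v_1 = 20 * 4 = 80
S_3{}^2 * v_2 = 4 * -3 = -12
S_3{}^3 * v_3 = -8 * 4 = -32
Result = 80 + -12 + -32 = 36

36


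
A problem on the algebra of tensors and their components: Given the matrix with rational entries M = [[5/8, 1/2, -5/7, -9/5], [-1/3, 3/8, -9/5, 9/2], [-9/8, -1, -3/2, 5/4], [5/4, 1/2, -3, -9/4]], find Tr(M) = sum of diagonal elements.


The trace is the sum of diagonal entries.
Diagonal: M[1,1] = 5/8, M[2,2] = 3/8, M[3,3] = -3/2, M[4,4] = -9/4
Tr(M) = 5/8 + 3/8 + -3/2 + -9/4
Computing step by step:
After adding M[1,1]: 5/8
After adding M[2,2]: 1
After adding M[3,3]: -1/2
After adding M[4,4]: -11/4
Tr(M) = -11/4

-11/4


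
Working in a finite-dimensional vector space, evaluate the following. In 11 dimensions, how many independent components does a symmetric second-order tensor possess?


A symmetric rank-2 tensor in d dimensions has d(d+1)/2 independent components.
d = 11
d(d+1)/2 = 11 * 12 / 2 = 132 / 2 = 66

66


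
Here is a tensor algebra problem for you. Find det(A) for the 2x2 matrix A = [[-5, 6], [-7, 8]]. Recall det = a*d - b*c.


For a 2x2 matrix [[a, b], [c, d]], det = a*d - b*c.
a = -5, b = 6, c = -7, d = 8
a*d = -5 * 8 = -40
b*c = 6 * -7 = -42
det = -40 - -42 = 2

2


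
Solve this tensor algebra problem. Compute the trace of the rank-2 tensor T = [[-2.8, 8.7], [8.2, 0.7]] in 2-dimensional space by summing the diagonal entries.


The contraction (trace) of a rank-2 tensor is the sum of its diagonal elements.
Diagonal entries: A[1,1] = -2.8, A[2,2] = 0.7
Tr(A) = -2.8 + 0.7 = -2.1

-2.1


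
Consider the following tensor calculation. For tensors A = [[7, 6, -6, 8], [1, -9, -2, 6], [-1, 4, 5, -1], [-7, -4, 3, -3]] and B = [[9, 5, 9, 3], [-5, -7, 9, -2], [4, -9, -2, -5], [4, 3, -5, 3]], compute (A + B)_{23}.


Tensor addition is component-wise: (A + B)_{ij} = A_{ij} + B_{ij}.
A_{23} = -2
B_{23} = 9
(A + B)_{23} = -2 + 9 = 7

7


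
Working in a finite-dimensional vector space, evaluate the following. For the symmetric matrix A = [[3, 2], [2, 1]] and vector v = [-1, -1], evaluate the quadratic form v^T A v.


First compute Av:
(Av)_1 = 3*-1 + 2*-1 = -5
(Av)_2 = 2*-1 + 1*-1 = -3
Av = [-5, -3]
Then v^T (Av) = -1*-5 + -1*-3
= 5 + 3 = 8

8


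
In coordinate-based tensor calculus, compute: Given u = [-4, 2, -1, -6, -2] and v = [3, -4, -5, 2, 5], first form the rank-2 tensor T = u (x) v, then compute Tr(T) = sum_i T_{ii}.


The outer product gives T_{ij} = u_i v_j.
The trace (contraction) is Tr(T) = sum_i T_{ii} = sum_i u_i v_i.
Diagonal entries:
T_{11} = u_1 * v_1 = -4 * 3 = -12
T_{22} = u_2 * v_2 = 2 * -4 = -8
T_{33} = u_3 * v_3 = -1 * -5 = 5
T_{44} = u_4 * v_4 = -6 * 2 = -12
T_{55} = u_5 * v_5 = -2 * 5 = -10
Tr(T) = -12 + -8 + 5 + -12 + -10 = -37

-37


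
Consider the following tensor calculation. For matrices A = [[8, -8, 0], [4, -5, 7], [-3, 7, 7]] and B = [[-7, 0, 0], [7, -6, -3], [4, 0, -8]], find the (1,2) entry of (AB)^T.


(AB)^T_{ij} = (AB)_{ji} = sum_k A_{jk} B_{ki}.
For i=1, j=2 we need (AB)_{21}:
A_{21} * B_{11} = 4 * -7 = -28
A_{22} * B_{21} = -5 * 7 = -35
A_{23} * B_{31} = 7 * 4 = 28
Sum = -28 + -35 + 28 = -35

-35


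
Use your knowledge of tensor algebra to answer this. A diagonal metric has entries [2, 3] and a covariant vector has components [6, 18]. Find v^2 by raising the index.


To raise an index with a diagonal metric: v^i = v_i / g_{ii}.
For index 2: v_2 = 18, g_{22} = 3
v^2 = 18 / 3 = 6

6


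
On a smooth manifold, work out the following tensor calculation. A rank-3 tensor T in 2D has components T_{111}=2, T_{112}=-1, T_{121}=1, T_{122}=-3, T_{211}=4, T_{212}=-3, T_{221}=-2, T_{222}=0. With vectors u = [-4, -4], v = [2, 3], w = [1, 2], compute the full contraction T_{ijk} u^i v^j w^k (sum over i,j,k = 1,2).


S = sum over i,j,k of T_{ijk} u_i v_j w_k. Expanding all 8 terms:
T_{111}*u_1*v_1*w_1 = 2*-4*2*1 = -16  (running total: -16)
T_{112}*u_1*v_1*w_2 = -1*-4*2*2 = 16  (running total: 0)
T_{121}*u_1*v_2*w_1 = 1*-4*3*1 = -12  (running total: -12)
T_{122}*u_1*v_2*w_2 = -3*-4*3*2 = 72  (running total: 60)
T_{211}*u_2*v_1*w_1 = 4*-4*2*1 = -32  (running total: 28)
T_{212}*u_2*v_1*w_2 = -3*-4*2*2 = 48  (running total: 76)
T_{221}*u_2*v_2*w_1 = -2*-4*3*1 = 24  (running total: 100)
T_{222}*u_2*v_2*w_2 = 0*-4*3*2 = 0  (running total: 100)
S = 100

100


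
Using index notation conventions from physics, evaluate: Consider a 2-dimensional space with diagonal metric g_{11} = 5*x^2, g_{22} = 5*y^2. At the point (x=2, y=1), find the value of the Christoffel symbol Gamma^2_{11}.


For a diagonal metric, Gamma^k_{ij} = (1/2) g^{kk} (dg_{ik}/dx_j + dg_{jk}/dx_i - dg_{ij}/dx_k).
The metric is diagonal, so g_{ab} = 0 for a != b.
At the given point: g_{11} = 20, g_{22} = 5
g^{22} = 1/5
dg_{12}/dx_1 = 0 (off-diagonal)
dg_{12}/dx_1 = 0 (off-diagonal)
dg_{11}/dx_2 = dg_{11}/dx_2 = 0
Numerator = 0 + 0 - 0 = 0
Gamma^2_{11} = 0 / (2 * 5) = 0

0


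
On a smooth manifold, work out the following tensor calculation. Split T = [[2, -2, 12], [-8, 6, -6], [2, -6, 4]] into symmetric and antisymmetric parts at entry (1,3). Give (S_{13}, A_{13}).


T_{13} = 12
T_{31} = 2
S_{13} = (12 + 2)/2 = 14/2 = 7
A_{13} = (12 - 2)/2 = 10/2 = 5
Check: S + A = 7 + 5 = 12 = T_{13}.

(7, 5)


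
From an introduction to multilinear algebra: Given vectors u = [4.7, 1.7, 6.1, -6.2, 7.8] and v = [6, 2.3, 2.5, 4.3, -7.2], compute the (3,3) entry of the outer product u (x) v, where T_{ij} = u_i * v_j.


The outer product entry T_{ij} = u_i * v_j.
We need i=3, j=3.
u_3 = 6.1, v_3 = 2.5
T_{3,3} = 6.1 * 2.5 = 15.25

15.25


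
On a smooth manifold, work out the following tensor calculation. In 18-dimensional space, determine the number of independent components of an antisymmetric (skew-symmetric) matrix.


An antisymmetric rank-2 tensor satisfies A_{ij} = -A_{ji}, so diagonal entries are zero.
The independent components are the upper-triangular entries: C(n, 2) = n(n-1)/2.
n = 18
C(18, 2) = 18 * 17 / 2 = 306 / 2 = 153

153


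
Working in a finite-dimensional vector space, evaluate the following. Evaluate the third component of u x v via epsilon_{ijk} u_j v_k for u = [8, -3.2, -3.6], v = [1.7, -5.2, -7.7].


(u x v)_3 = sum_{j,k} epsilon_{3jk} u_j v_k. Only permutations of (1,2,3) contribute; the two non-zero terms are:
eps_{312} u_1 v_2 = 1 * 8 * -5.2 = -41.6
eps_{321} u_2 v_1 = -1 * -3.2 * 1.7 = 5.44
(u x v)_3 = -36.16

-36.16


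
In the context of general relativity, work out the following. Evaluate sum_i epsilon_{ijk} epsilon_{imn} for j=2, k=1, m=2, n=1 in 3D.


Using the identity: epsilon_{ijk} epsilon_{imn} = delta_{jm} delta_{kn} - delta_{jn} delta_{km}.
delta_{22} = 1
delta_{11} = 1
delta_{21} = 0
delta_{12} = 0
Result = 1 * 1 - 0 * 0 = 1 - 0 = 1

1


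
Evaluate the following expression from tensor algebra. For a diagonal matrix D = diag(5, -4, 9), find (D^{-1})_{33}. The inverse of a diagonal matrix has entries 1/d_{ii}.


For a diagonal matrix, the inverse has entries (D^{-1})_{ii} = 1/d_{ii}.
The diagonal entries are: d_{11} = 5, d_{22} = -4, d_{33} = 9
We need (D^{-1})_{33} = 1/d_{33} = 1/9 = 1/9

1/9


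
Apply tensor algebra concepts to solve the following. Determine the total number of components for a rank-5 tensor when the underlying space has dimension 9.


The number of components of a rank-r tensor in d dimensions is d^r.
Here d = 9 and r = 5.
9^5 = 59049

59049


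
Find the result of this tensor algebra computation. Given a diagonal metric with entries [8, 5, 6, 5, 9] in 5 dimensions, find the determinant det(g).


For a diagonal metric, the determinant is the product of diagonal entries.
Diagonal entries: 8, 5, 6, 5, 9
det(g) = 8 * 5 * 6 * 5 * 9 = 10800

10800


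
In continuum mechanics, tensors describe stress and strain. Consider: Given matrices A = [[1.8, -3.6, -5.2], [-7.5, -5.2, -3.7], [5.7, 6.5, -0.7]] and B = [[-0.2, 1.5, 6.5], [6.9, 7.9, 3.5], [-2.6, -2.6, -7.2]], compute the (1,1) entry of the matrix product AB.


(AB)_{ij} = sum_k A_{ik} B_{kj}.
For i=1, j=1:
A_{11} * B_{11} = 1.8 * -0.2 = -0.36
A_{12} * B_{21} = -3.6 * 6.9 = -24.84
A_{13} * B_{31} = -5.2 * -2.6 = 13.52
Sum = -0.36 + -24.84 + 13.52 = -11.68

-11.68


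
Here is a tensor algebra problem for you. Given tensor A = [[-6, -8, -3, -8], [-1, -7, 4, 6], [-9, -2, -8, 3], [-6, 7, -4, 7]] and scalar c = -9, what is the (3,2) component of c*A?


Scalar multiplication: (cA)_{ij} = c * A_{ij}.
c = -9
A_{32} = -2
(cA)_{32} = -9 * -2 = 18

18


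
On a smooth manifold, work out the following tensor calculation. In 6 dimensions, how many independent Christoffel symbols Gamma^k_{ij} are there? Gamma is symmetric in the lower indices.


Christoffel symbols Gamma^k_{ij} are symmetric in i,j, so there are d * d(d+1)/2 independent symbols.
d = 6
d(d+1)/2 = 6 * 7 / 2 = 21
Total = 6 * 21 = 126

126


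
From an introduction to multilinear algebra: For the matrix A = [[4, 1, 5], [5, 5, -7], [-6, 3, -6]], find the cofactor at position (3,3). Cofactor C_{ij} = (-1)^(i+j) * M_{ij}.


To find cofactor C_{33}, delete row 3 and column 3.
The resulting 2x2 submatrix is: [[4, 1], [5, 5]]
Minor M_{33} = 4*5 - 1*5
  = 20 - 5 = 15
Sign = (-1)^(3+3) = (-1)^6 = 1
Cofactor C_{33} = 1 * 15 = 15

15


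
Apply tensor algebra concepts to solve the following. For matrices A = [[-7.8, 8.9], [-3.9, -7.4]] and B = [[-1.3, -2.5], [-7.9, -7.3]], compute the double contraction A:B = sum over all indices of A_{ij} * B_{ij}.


A:B = sum over all i,j of A_{ij} * B_{ij}.
Row 1: -7.8*-1.3=10.14, 8.9*-2.5=-22.25 => row sum = -12.11
Row 2: -3.9*-7.9=30.81, -7.4*-7.3=54.02 => row sum = 84.83
Total = -12.11 + 84.83 = 72.72

72.72


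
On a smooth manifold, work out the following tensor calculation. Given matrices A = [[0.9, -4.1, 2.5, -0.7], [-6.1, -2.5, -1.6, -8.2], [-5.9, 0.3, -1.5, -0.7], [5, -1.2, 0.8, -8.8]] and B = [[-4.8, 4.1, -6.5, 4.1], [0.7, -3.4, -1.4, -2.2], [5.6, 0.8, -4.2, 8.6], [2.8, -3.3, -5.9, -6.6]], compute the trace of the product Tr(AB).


Tr(AB) = sum_i (AB)_{ii} where (AB)_{ii} = sum_k A_{ik} B_{ki}.
(AB)_{11} = 0.9*-4.8 + -4.1*0.7 + 2.5*5.6 + -0.7*2.8 = 4.85
(AB)_{22} = -6.1*4.1 + -2.5*-3.4 + -1.6*0.8 + -8.2*-3.3 = 9.27
(AB)_{33} = -5.9*-6.5 + 0.3*-1.4 + -1.5*-4.2 + -0.7*-5.9 = 48.36
(AB)_{44} = 5*4.1 + -1.2*-2.2 + 0.8*8.6 + -8.8*-6.6 = 88.1
Tr(AB) = 4.85 + 9.27 + 48.36 + 88.1 = 150.58

150.58


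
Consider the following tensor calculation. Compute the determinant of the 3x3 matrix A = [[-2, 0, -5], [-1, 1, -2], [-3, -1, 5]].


Expanding along the first row, det(A) = a11*M_11 - a12*M_12 + a13*M_13, where M_1j is the (1,j) minor.
Minor M_11 = 1*5 - -2*-1 = 3
Minor M_12 = -1*5 - -2*-3 = -11
Minor M_13 = -1*-1 - 1*-3 = 4
det = -2*(3) - 0*(-11) + -5*(4)
    = -6 - 0 + -20
    = -26

-26


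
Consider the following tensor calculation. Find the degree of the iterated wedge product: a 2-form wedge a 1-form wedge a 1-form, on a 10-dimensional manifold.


The degree of a wedge product is the sum of the degrees of the individual forms.
Degrees: 2, 1, 1
Total degree = 2 + 1 + 1 = 4

4


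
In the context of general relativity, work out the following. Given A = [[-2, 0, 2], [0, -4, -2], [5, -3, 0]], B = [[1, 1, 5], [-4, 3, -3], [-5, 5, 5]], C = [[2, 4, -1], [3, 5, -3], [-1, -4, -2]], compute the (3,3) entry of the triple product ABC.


(ABC)_{33} = sum_m (AB)_{3m} C_{m3}. First compute row 3 of AB.
(AB)_{31} = 5*1 + -3*-4 + 0*-5 = 17
(AB)_{32} = 5*1 + -3*3 + 0*5 = -4
(AB)_{33} = 5*5 + -3*-3 + 0*5 = 34
Now contract with column 3 of C:
(AB)_{31} * C_{13} = 17 * -1 = -17
(AB)_{32} * C_{23} = -4 * -3 = 12
(AB)_{33} * C_{33} = 34 * -2 = -68
(ABC)_{33} = -17 + 12 + -68 = -73

-73


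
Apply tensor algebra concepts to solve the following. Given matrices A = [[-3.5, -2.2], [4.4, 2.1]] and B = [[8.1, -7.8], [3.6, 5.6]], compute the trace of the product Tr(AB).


Tr(AB) = sum_i (AB)_{ii} where (AB)_{ii} = sum_k A_{ik} B_{ki}.
(AB)_{11} = -3.5*8.1 + -2.2*3.6 = -36.27
(AB)_{22} = 4.4*-7.8 + 2.1*5.6 = -22.56
Tr(AB) = -36.27 + -22.56 = -58.83

-58.83


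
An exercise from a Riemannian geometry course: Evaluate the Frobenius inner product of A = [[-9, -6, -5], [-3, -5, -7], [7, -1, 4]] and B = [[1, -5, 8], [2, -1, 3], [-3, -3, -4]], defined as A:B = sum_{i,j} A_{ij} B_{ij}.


A:B = sum over all i,j of A_{ij} * B_{ij}.
Row 1: -9*1=-9, -6*-5=30, -5*8=-40 => row sum = -19
Row 2: -3*2=-6, -5*-1=5, -7*3=-21 => row sum = -22
Row 3: 7*-3=-21, -1*-3=3, 4*-4=-16 => row sum = -34
Total = -19 + -22 + -34 = -75

-75


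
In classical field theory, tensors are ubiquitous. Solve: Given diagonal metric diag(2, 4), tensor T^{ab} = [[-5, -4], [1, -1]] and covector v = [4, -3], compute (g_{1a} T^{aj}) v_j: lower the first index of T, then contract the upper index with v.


Step 1: lower the first index. For a diagonal metric, g_{ia} T^{aj} = g_{ii} T^{ij} (no sum on i).
g_{11} = 2
S_1{}^1 = 2 * T^{11} = 2 * -5 = -10
S_1{}^2 = 2 * T^{12} = 2 * -4 = -8
Step 2: contract S_1{}^j with v_j.
S_1{}^1 * v_1 = -10 * 4 = -40
S_1{}^2 * v_2 = -8 * -3 = 24
Result = -40 + 24 = -16

-16


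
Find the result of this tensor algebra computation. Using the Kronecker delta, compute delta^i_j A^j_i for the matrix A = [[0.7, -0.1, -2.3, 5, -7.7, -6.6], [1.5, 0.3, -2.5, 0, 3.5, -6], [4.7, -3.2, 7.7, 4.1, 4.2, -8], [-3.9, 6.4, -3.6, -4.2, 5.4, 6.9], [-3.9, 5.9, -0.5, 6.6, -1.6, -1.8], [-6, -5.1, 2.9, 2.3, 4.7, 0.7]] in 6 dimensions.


The contraction (trace) of a rank-2 tensor is the sum of its diagonal elements.
Diagonal entries: A[1,1] = 0.7, A[2,2] = 0.3, A[3,3] = 7.7, A[4,4] = -4.2, A[5,5] = -1.6, A[6,6] = 0.7
Tr(A) = 0.7 + 0.3 + 7.7 + -4.2 + -1.6 + 0.7 = 3.6

3.6


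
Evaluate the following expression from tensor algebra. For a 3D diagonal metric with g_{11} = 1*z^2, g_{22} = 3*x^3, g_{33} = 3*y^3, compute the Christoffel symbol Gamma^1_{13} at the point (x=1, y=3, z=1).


For a diagonal metric, Gamma^k_{ij} = (1/2) g^{kk} (dg_{ik}/dx_j + dg_{jk}/dx_i - dg_{ij}/dx_k).
The metric is diagonal, so g_{ab} = 0 for a != b.
At the given point: g_{11} = 1, g_{22} = 3, g_{33} = 81
g^{11} = 1/1
dg_{11}/dx_3 = dg_{11}/dx_3 = 2
dg_{31}/dx_1 = 0 (off-diagonal)
dg_{13}/dx_1 = 0 (off-diagonal)
Numerator = 2 + 0 - 0 = 2
Gamma^1_{13} = 2 / (2 * 1) = 1

1


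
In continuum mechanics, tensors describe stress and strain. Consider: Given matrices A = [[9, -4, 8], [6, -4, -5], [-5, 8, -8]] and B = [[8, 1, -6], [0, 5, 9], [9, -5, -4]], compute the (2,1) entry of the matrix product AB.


(AB)_{ij} = sum_k A_{ik} B_{kj}.
For i=2, j=1:
A_{21} * B_{11} = 6 * 8 = 48
A_{22} * B_{21} = -4 * 0 = 0
A_{23} * B_{31} = -5 * 9 = -45
Sum = 48 + 0 + -45 = 3

3


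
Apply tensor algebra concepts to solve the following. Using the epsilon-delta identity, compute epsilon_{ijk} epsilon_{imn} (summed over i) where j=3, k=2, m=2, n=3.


Using the identity: epsilon_{ijk} epsilon_{imn} = delta_{jm} delta_{kn} - delta_{jn} delta_{km}.
delta_{32} = 0
delta_{23} = 0
delta_{33} = 1
delta_{22} = 1
Result = 0 * 0 - 1 * 1 = 0 - 1 = -1

-1


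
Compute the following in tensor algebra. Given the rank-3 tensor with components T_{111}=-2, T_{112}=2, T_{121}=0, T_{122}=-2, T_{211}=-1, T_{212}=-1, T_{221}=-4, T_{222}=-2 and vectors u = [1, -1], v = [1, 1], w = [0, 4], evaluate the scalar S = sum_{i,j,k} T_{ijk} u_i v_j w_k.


S = sum over i,j,k of T_{ijk} u_i v_j w_k. Expanding all 8 terms:
T_{111}*u_1*v_1*w_1 = -2*1*1*0 = 0  (running total: 0)
T_{112}*u_1*v_1*w_2 = 2*1*1*4 = 8  (running total: 8)
T_{121}*u_1*v_2*w_1 = 0*1*1*0 = 0  (running total: 8)
T_{122}*u_1*v_2*w_2 = -2*1*1*4 = -8  (running total: 0)
T_{211}*u_2*v_1*w_1 = -1*-1*1*0 = 0  (running total: 0)
T_{212}*u_2*v_1*w_2 = -1*-1*1*4 = 4  (running total: 4)
T_{221}*u_2*v_2*w_1 = -4*-1*1*0 = 0  (running total: 4)
T_{222}*u_2*v_2*w_2 = -2*-1*1*4 = 8  (running total: 12)
S = 12

12
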